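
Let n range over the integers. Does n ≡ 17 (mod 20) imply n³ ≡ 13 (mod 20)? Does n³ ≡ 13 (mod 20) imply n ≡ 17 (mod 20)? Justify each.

Equivalent; both directions hold.

[⇐] Suppose n³ ≡ 13 (mod 20). The only residue r in {0, …, 19} with r³ ≡ 13 (mod 20) is r = 17, so n ≡ 17 (mod 20).

[⇒] Suppose n ≡ 17 (mod 20). Write n = 20j + 17. Then (20j + 17)³ = 8000j³ + 20400j² + 17340j + 4913 = 20(400j³ + 1020j² + 867j + 245) + 13, so n³ ≡ 13 (mod 20).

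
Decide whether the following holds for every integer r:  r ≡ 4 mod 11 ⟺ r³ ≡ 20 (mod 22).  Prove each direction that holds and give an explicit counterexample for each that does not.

[⇒] This fails: take r = 15. Then 15 ≡ 4 (mod 11), but 15³ = 3375 ≡ 9 (mod 22), not 20.

[⇐] Conversely, the residues r modulo 22 with r³ ≡ 20 (mod 22) are exactly {4}, and each is ≡ 4 (mod 11).

Only the converse holds.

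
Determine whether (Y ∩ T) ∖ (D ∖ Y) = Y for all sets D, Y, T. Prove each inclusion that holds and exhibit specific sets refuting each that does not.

(⊇) This inclusion fails. Take D = ∅, Y = {1}, T = ∅; then 1 ∈ Y but 1 ∉ (Y ∩ T) ∖ (D ∖ Y).

(⊆) Let x ∈ (Y ∩ T) ∖ (D ∖ Y). Then either x ∈ Y ∩ T and x ∉ D; or x ∈ D ∩ Y ∩ T. In each case x ∈ Y, so (Y ∩ T) ∖ (D ∖ Y) ⊆ Y.

The sets are not equal: only the forward inclusion holds.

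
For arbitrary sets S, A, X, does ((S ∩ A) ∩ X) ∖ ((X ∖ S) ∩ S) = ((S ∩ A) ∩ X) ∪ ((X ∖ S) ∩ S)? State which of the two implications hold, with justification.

Both inclusions hold; the sets are equal.

(⟸) Let x ∈ ((S ∩ A) ∩ X) ∪ ((X ∖ S) ∩ S). Then x ∈ S ∩ A ∩ X, from which x ∈ ((S ∩ A) ∩ X) ∖ ((X ∖ S) ∩ S).

(⟹) Let x ∈ ((S ∩ A) ∩ X) ∖ ((X ∖ S) ∩ S). Then x ∈ S ∩ A ∩ X, from which x ∈ ((S ∩ A) ∩ X) ∪ ((X ∖ S) ∩ S).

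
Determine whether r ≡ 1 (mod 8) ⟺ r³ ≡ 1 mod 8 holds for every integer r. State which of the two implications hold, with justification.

[⇐] Suppose r³ ≡ 1 (mod 8). The only residue r in {0, …, 7} with r³ ≡ 1 (mod 8) is r = 1, so r ≡ 1 (mod 8).

[⇒] Suppose r ≡ 1 (mod 8). Write r = 8j + 1. Then (8j + 1)³ = 512j³ + 192j² + 24j + 1 = 8(64j³ + 24j² + 3j) + 1, so r³ ≡ 1 (mod 8).

Equivalent; both directions hold.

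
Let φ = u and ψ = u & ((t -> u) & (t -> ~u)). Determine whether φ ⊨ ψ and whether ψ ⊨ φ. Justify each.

(→) This fails. Under u = T, t = T, the left side is true but the right side is false.

(←) Assume the antecedent. If u is true, u reduces to true regardless of the other variables. If u is false, the antecedent cannot hold. Either way u holds.

The forward direction fails; the converse holds.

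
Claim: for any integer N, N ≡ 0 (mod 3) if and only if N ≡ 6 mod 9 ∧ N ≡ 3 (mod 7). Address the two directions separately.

(⇒) This fails: N = 0 gives 0 ≡ 0 (mod 3) but 0 ≡ 0 (mod 9), so the conjunction on the right does not hold.

(⇐) Conversely, if N ≡ 6 (mod 9) and N ≡ 3 (mod 7), then by the Chinese remainder theorem N ≡ 24 (mod 63). Since 24 ≡ 0 (mod 3) and 3 ∣ 63, we get N ≡ 0 (mod 3).

Not equivalent: only (⇐) holds.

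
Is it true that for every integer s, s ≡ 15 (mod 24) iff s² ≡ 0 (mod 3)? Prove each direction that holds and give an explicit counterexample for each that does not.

The forward direction holds; the converse fails.

Converse. This fails: take s = 0. Then 0² = 0 ≡ 0 (mod 3), yet 0 ≡ 0 (mod 24), not 15.

Forward direction. Suppose s ≡ 15 (mod 24). Then s² ≡ 15² = 225 (mod 24), and since 3 ∣ 24, also s² ≡ 0 (mod 3).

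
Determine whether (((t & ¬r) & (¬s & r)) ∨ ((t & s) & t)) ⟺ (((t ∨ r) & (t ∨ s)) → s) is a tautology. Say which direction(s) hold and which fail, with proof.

The forward direction holds; the converse fails.

(⇒) Assume the antecedent. If r is true, the antecedent forces (r = T, t = T, s = T), and ((t ∨ r) & (t ∨ s)) → s holds there. If r is false, the antecedent forces (r = F, t = T, s = T), and ((t ∨ r) & (t ∨ s)) → s holds there. Either way ((t ∨ r) & (t ∨ s)) → s holds.

(⇐) This fails. Under r = F, t = F, s = F, the left side is false but the right side is true.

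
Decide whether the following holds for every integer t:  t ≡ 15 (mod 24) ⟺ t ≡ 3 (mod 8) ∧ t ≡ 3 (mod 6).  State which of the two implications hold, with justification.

Forward direction. This fails: t = 15 gives 15 ≡ 15 (mod 24) but 15 ≡ 7 (mod 8), so the conjunction on the right does not hold.

Converse. This fails: t = 3 satisfies both congruences on the right (3 ≡ 3 mod 8 and 3 ≡ 3 mod 6) yet 3 ≡ 3 (mod 24), not 15.

Neither direction holds.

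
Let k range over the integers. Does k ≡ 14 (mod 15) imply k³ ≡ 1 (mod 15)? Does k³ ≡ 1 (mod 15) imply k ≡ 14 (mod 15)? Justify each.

Forward direction. This fails: take k = 14. Then 14 ≡ 14 (mod 15), but 14³ = 2744 ≡ 14 (mod 15), not 1.

Converse. This fails: take k = 1. Then 1³ = 1 ≡ 1 (mod 15), yet 1 ≡ 1 (mod 15), not 14.

Both directions fail.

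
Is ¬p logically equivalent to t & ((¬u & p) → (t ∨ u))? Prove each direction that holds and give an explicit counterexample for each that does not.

Neither direction holds.

[⇒] This fails. Under p = F, u = F, t = F, the left side is true but the right side is false.

[⇐] This fails. Under p = T, u = F, t = T, the left side is false but the right side is true.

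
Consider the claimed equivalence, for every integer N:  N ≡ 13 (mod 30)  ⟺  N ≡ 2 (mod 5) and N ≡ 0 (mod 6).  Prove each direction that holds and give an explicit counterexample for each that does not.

(⇒) This fails: N = 13 gives 13 ≡ 13 (mod 30) but 13 ≡ 3 (mod 5), so the conjunction on the right does not hold.

(⇐) This fails: N = 12 satisfies both congruences on the right (12 ≡ 2 mod 5 and 12 ≡ 0 mod 6) yet 12 ≡ 12 (mod 30), not 13.

Neither direction holds.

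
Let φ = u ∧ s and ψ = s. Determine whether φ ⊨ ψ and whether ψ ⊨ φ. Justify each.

The forward direction holds; the converse fails.

(⟹) Assume the antecedent. If u is true, the antecedent forces (u = T, s = T), and s holds there. If u is false, the antecedent cannot hold. Either way s holds.

(⟸) This fails. Under u = F, s = T, the left side is false but the right side is true.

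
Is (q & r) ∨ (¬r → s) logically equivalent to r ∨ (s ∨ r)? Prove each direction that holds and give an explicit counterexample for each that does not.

Both directions hold; the statement is true.

(⟹) Assume the antecedent. If s is true, r ∨ (s ∨ r) reduces to true regardless of the other variables. If s is false, the antecedent forces (s = F, r = T, q = F) or (s = F, r = T, q = T), and r ∨ (s ∨ r) holds there. Either way r ∨ (s ∨ r) holds.

(⟸) Assume the antecedent. If s is true, (q & r) ∨ (¬r → s) reduces to true regardless of the other variables. If s is false, the antecedent forces (s = F, r = T, q = F) or (s = F, r = T, q = T), and (q & r) ∨ (¬r → s) holds there. Either way (q & r) ∨ (¬r → s) holds.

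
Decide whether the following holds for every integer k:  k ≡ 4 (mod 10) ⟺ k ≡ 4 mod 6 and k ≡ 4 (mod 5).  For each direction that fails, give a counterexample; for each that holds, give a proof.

Only the converse holds.

[⇒] This fails: k = 24 gives 24 ≡ 4 (mod 10) but 24 ≡ 0 (mod 6), so the conjunction on the right does not hold.

[⇐] Conversely, if k ≡ 4 (mod 6) and k ≡ 4 (mod 5), then by the Chinese remainder theorem k ≡ 4 (mod 30). Since 4 ≡ 4 (mod 10) and 10 ∣ 30, we get k ≡ 4 (mod 10).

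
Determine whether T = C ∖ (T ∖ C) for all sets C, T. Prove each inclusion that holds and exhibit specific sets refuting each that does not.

Both inclusions fail.

(⟹) This inclusion fails. Take C = ∅, T = {1}; then 1 ∈ T but 1 ∉ C ∖ (T ∖ C).

(⟸) This inclusion fails. Take C = {1}, T = ∅; then 1 ∈ C ∖ (T ∖ C) but 1 ∉ T.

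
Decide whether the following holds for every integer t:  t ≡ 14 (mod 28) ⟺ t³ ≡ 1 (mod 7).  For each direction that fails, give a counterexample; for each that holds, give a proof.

(⇒) This fails: take t = 14. Then 14 ≡ 14 (mod 28), but 14³ = 2744 ≡ 0 (mod 7), not 1.

(⇐) This fails: take t = 1. Then 1³ = 1 ≡ 1 (mod 7), yet 1 ≡ 1 (mod 28), not 14.

(⇒) fails and (⇐) fails.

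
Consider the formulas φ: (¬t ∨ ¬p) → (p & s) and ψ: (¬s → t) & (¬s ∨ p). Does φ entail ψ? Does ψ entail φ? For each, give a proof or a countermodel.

(⇒) holds; (⇐) fails.

(←) This fails. Under t = T, p = F, s = F, the left side is false but the right side is true.

(→) Assume the antecedent. If t is true, the antecedent forces (t = T, p = T, s = F) or (t = T, p = T, s = T), and (¬s → t) & (¬s ∨ p) holds there. If t is false, the antecedent forces (t = F, p = T, s = T), and (¬s → t) & (¬s ∨ p) holds there. Either way (¬s → t) & (¬s ∨ p) holds.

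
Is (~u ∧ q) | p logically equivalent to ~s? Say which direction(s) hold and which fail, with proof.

(⟹) This fails. Under u = F, q = T, p = F, s = T, the left side is true but the right side is false.

(⟸) This fails. Under u = F, q = F, p = F, s = F, the left side is false but the right side is true.

Neither direction holds.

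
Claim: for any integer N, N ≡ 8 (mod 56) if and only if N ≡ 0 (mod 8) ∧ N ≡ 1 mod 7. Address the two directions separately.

Both implications hold.

(→) Suppose N ≡ 8 (mod 56); write N = 56j + 8. Since 8 ∣ 56, reducing mod 8 gives N ≡ 8 ≡ 0 (mod 8); since 7 ∣ 56, reducing mod 7 gives N ≡ 8 ≡ 1 (mod 7).

(←) Conversely, if N ≡ 0 (mod 8) and N ≡ 1 (mod 7), then by the Chinese remainder theorem N ≡ 8 (mod 56). This is exactly N ≡ 8 (mod 56).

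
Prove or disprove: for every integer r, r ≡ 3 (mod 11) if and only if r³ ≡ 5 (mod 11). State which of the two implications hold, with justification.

Both directions hold; the statement is true.

[⇒] Suppose r ≡ 3 (mod 11). Write r = 11j + 3. Then (11j + 3)³ = 1331j³ + 1089j² + 297j + 27 = 11(121j³ + 99j² + 27j + 2) + 5, so r³ ≡ 5 (mod 11).

[⇐] For the converse, argue contrapositively. If r ≢ 3 (mod 11), then r is congruent to one of 0, 1, 2, 4, 5, 6, 7, 8, 9, 10 modulo 11, and these give r³ ≡ 0, 1, 8, 9, 4, 7, 2, 6, 3, 10 respectively — never 5.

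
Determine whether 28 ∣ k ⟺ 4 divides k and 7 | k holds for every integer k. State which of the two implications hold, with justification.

Both directions hold.

(⟸) Suppose 4 ∣ k and 7 ∣ k. Any common multiple of 4 and 7 is a multiple of their lcm; here gcd(4, 7) = 1, so lcm(4, 7) = 4·7 = 28, so 28 ∣ k.

(⟹) If 28 ∣ k, write k = 28q. Since 28 = 7·4, k = 4·(7q), so 4 ∣ k; and since 28 = 4·7, k = 7·(4q), so 7 ∣ k.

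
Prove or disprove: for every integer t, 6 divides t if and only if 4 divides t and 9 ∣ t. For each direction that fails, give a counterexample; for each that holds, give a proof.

Only the reverse direction holds.

(→) This fails: take t = 6. Certainly 6 ∣ 6, but 4 ∤ 6.

(←) Suppose 4 ∣ t and 9 ∣ t. Any common multiple of 4 and 9 is a multiple of their lcm; here gcd(4, 9) = 1, so lcm(4, 9) = 4·9 = 36, so 36 ∣ t. Since 6 ∣ 36, it follows that 6 ∣ t.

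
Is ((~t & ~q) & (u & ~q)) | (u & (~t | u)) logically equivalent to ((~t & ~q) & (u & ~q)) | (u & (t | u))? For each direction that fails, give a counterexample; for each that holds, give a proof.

The biconditional holds.

(⇒) Assume the antecedent. If t is true, the antecedent forces (t = T, q = F, u = T) or (t = T, q = T, u = T), and the consequent holds there. If t is false, the antecedent forces (t = F, q = F, u = T) or (t = F, q = T, u = T), and the consequent holds there. Either way the consequent holds.

(⇐) Assume the antecedent. If t is true, the antecedent forces (t = T, q = F, u = T) or (t = T, q = T, u = T), and the consequent holds there. If t is false, the antecedent forces (t = F, q = F, u = T) or (t = F, q = T, u = T), and the consequent holds there. Either way the consequent holds.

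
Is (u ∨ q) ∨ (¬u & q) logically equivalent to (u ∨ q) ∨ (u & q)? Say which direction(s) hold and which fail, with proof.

(⟸) Assume the antecedent. If q is true, (u ∨ q) ∨ (¬u & q) reduces to true regardless of the other variables. If q is false, the antecedent forces (q = F, u = T), and (u ∨ q) ∨ (¬u & q) holds there. Either way (u ∨ q) ∨ (¬u & q) holds.

(⟹) Assume the antecedent. If q is true, (u ∨ q) ∨ (u & q) reduces to true regardless of the other variables. If q is false, the antecedent forces (q = F, u = T), and (u ∨ q) ∨ (u & q) holds there. Either way (u ∨ q) ∨ (u & q) holds.

Equivalent; both directions hold.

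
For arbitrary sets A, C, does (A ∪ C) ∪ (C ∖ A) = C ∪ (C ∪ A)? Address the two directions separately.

Forward inclusion. Let x ∈ (A ∪ C) ∪ (C ∖ A). Then either x ∈ A and x ∉ C; or x ∈ C and x ∉ A; or x ∈ A ∩ C. In each case x ∈ C ∪ (C ∪ A), so (A ∪ C) ∪ (C ∖ A) ⊆ C ∪ (C ∪ A).

Reverse inclusion. Let x ∈ C ∪ (C ∪ A). Then either x ∈ A and x ∉ C; or x ∈ C and x ∉ A; or x ∈ A ∩ C. In each case x ∈ (A ∪ C) ∪ (C ∖ A), so C ∪ (C ∪ A) ⊆ (A ∪ C) ∪ (C ∖ A).

Both inclusions hold; the sets are equal.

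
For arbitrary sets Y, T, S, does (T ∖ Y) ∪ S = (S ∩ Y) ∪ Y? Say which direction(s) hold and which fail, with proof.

Forward inclusion. This inclusion fails. Take Y = ∅, T = {1}, S = ∅; then 1 ∈ (T ∖ Y) ∪ S but 1 ∉ (S ∩ Y) ∪ Y.

Reverse inclusion. This inclusion fails. Take Y = {1}, T = ∅, S = ∅; then 1 ∈ (S ∩ Y) ∪ Y but 1 ∉ (T ∖ Y) ∪ S.

Neither inclusion holds.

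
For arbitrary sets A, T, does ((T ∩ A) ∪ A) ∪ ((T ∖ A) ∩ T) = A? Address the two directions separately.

(⊇) Let x ∈ A. Then either x ∈ A and x ∉ T; or x ∈ A ∩ T. In each case x ∈ ((T ∩ A) ∪ A) ∪ ((T ∖ A) ∩ T), so A ⊆ ((T ∩ A) ∪ A) ∪ ((T ∖ A) ∩ T).

(⊆) This inclusion fails. Take A = ∅, T = {1}; then 1 ∈ ((T ∩ A) ∪ A) ∪ ((T ∖ A) ∩ T) but 1 ∉ A.

The sets are not equal: only the reverse inclusion holds.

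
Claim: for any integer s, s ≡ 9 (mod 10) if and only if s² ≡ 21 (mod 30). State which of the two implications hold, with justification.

Neither direction holds.

(⇒) This fails: take s = 19. Then 19 ≡ 9 (mod 10), but 19² = 361 ≡ 1 (mod 30), not 21.

(⇐) This fails: take s = 21. Then 21² = 441 ≡ 21 (mod 30), yet 21 ≡ 1 (mod 10), not 9.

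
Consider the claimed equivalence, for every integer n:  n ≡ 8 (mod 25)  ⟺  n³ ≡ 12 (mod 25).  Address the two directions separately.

(⇐) Suppose n³ ≡ 12 (mod 25). The only residue r in {0, …, 24} with r³ ≡ 12 (mod 25) is r = 8, so n ≡ 8 (mod 25).

(⇒) Suppose n ≡ 8 (mod 25). Write n = 25j + 8. Then (25j + 8)³ = 15625j³ + 15000j² + 4800j + 512 = 25(625j³ + 600j² + 192j + 20) + 12, so n³ ≡ 12 (mod 25).

Both implications hold.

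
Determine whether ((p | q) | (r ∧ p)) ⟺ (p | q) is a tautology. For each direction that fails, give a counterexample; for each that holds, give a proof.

(⟹) Assume the antecedent. If q is true, p | q reduces to true regardless of the other variables. If q is false, the antecedent forces (q = F, r = F, p = T) or (q = F, r = T, p = T), and p | q holds there. Either way p | q holds.

(⟸) Assume the antecedent. If q is true, (p | q) | (r ∧ p) reduces to true regardless of the other variables. If q is false, the antecedent forces (q = F, r = F, p = T) or (q = F, r = T, p = T), and (p | q) | (r ∧ p) holds there. Either way (p | q) | (r ∧ p) holds.

Both directions hold.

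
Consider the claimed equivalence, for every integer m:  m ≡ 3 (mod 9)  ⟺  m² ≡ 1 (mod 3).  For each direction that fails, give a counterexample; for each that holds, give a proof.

Neither implication holds.

(⟹) This fails: take m = 3. Then 3 ≡ 3 (mod 9), but 3² = 9 ≡ 0 (mod 3), not 1.

(⟸) This fails: take m = 1. Then 1² = 1 ≡ 1 (mod 3), yet 1 ≡ 1 (mod 9), not 3.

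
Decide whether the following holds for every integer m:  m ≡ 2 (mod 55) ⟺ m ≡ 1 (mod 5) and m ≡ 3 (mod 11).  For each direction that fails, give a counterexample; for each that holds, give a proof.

Neither direction holds.

(⟹) This fails: m = 2 gives 2 ≡ 2 (mod 55) but 2 ≡ 2 (mod 5), so the conjunction on the right does not hold.

(⟸) This fails: m = 36 satisfies both congruences on the right (36 ≡ 1 mod 5 and 36 ≡ 3 mod 11) yet 36 ≡ 36 (mod 55), not 2.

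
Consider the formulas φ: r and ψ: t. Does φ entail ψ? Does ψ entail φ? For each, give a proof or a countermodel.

(⇒) This fails. Under r = T, t = F, the left side is true but the right side is false.

(⇐) This fails. Under r = F, t = T, the left side is false but the right side is true.

(⇒) fails and (⇐) fails.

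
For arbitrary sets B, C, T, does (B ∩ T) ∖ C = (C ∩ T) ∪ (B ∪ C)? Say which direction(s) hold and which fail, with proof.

(⊆) Let x ∈ (B ∩ T) ∖ C. Then x ∈ B ∩ T and x ∉ C, from which x ∈ (C ∩ T) ∪ (B ∪ C).

(⊇) This inclusion fails. Take B = {1}, C = ∅, T = ∅; then 1 ∈ (C ∩ T) ∪ (B ∪ C) but 1 ∉ (B ∩ T) ∖ C.

(⊆) holds; (⊇) fails.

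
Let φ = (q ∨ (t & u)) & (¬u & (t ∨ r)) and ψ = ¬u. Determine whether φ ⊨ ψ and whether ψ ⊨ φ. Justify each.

Not equivalent: only (⇒) holds.

(⟸) This fails. Under t = F, r = F, q = F, u = F, the left side is false but the right side is true.

(⟹) Assume the antecedent. If t is true, the antecedent forces (t = T, r = F, q = T, u = F) or (t = T, r = T, q = T, u = F), and ¬u holds there. If t is false, the antecedent forces (t = F, r = T, q = T, u = F), and ¬u holds there. Either way ¬u holds.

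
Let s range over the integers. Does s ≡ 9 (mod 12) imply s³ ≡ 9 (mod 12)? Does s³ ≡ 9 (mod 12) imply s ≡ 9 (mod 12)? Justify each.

[⇒] Suppose s ≡ 9 (mod 12). Write s = 12j + 9. Then (12j + 9)³ = 1728j³ + 3888j² + 2916j + 729 = 12(144j³ + 324j² + 243j + 60) + 9, so s³ ≡ 9 (mod 12).

[⇐] Conversely, suppose s³ ≡ 9 (mod 12). The only residue r in {0, …, 11} with r³ ≡ 9 (mod 12) is r = 9, so s ≡ 9 (mod 12).

Equivalent; both directions hold.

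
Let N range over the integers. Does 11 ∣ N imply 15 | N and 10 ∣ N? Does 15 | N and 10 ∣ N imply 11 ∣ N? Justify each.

(⇒) fails and (⇐) fails.

(⇒) This fails: take N = 11. Certainly 11 ∣ 11, but 15 ∤ 11.

(⇐) This fails: take N = 30. Both 15 ∣ 30 and 10 ∣ 30, yet 30 is not a multiple of 11 (since 30 = 2·11 + 8), so 11 ∤ 30.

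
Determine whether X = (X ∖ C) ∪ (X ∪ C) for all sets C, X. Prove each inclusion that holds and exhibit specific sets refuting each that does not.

The sets are not equal: only the forward inclusion holds.

Forward inclusion. Let x ∈ X. Then either x ∈ X and x ∉ C; or x ∈ C ∩ X. In each case x ∈ (X ∖ C) ∪ (X ∪ C), so X ⊆ (X ∖ C) ∪ (X ∪ C).

Reverse inclusion. This inclusion fails. Take C = {1}, X = ∅; then 1 ∈ (X ∖ C) ∪ (X ∪ C) but 1 ∉ X.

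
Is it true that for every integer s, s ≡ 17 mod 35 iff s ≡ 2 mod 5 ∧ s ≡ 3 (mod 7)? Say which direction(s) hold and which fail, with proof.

Equivalent; both directions hold.

[⇒] Suppose s ≡ 17 (mod 35); write s = 35j + 17. Since 5 ∣ 35, reducing mod 5 gives s ≡ 17 ≡ 2 (mod 5); since 7 ∣ 35, reducing mod 7 gives s ≡ 17 ≡ 3 (mod 7).

[⇐] Conversely, if s ≡ 2 (mod 5) and s ≡ 3 (mod 7), then by the Chinese remainder theorem s ≡ 17 (mod 35). This is exactly s ≡ 17 (mod 35).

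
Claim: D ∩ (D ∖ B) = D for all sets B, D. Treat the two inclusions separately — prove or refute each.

Forward inclusion. Let x ∈ D ∩ (D ∖ B). Then x ∈ D and x ∉ B, from which x ∈ D.

Reverse inclusion. This inclusion fails. Take B = {1}, D = {1}; then 1 ∈ D but 1 ∉ D ∩ (D ∖ B).

The sets are not equal: only the forward inclusion holds.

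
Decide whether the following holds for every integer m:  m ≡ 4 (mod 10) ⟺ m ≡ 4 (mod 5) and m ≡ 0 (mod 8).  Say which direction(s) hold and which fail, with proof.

Only the converse holds.

[⇒] This fails: m = 34 gives 34 ≡ 4 (mod 10) but 34 ≡ 2 (mod 8), so the conjunction on the right does not hold.

[⇐] Conversely, if m ≡ 4 (mod 5) and m ≡ 0 (mod 8), then by the Chinese remainder theorem m ≡ 24 (mod 40). Since 24 ≡ 4 (mod 10) and 10 ∣ 40, we get m ≡ 4 (mod 10).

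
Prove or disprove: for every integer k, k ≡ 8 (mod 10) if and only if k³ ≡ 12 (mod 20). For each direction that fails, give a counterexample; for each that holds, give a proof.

The biconditional holds.

(⇒) Suppose k ≡ 8 (mod 10). Working modulo 20, k ∈ {8, 18}; for each such r, r³ ≡ 12 (mod 20).

(⇐) Conversely, the residues r modulo 20 with r³ ≡ 12 (mod 20) are exactly {8, 18}, and each is ≡ 8 (mod 10).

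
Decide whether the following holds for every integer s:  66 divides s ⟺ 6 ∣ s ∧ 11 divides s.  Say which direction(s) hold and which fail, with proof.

(⇒) If 66 ∣ s, write s = 66q. Since 66 = 11·6, s = 6·(11q), so 6 ∣ s; and since 66 = 6·11, s = 11·(6q), so 11 ∣ s.

(⇐) Suppose 6 ∣ s and 11 ∣ s. Any common multiple of 6 and 11 is a multiple of their lcm; here gcd(6, 11) = 1, so lcm(6, 11) = 6·11 = 66, so 66 ∣ s.

The biconditional holds.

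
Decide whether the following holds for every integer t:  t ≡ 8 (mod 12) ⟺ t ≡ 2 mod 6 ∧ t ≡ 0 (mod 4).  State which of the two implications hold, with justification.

[⇒] Suppose t ≡ 8 (mod 12); write t = 12j + 8. Since 6 ∣ 12, reducing mod 6 gives t ≡ 8 ≡ 2 (mod 6); since 4 ∣ 12, reducing mod 4 gives t ≡ 8 ≡ 0 (mod 4).

[⇐] Conversely, if t ≡ 2 (mod 6) and t ≡ 0 (mod 4), then by the Chinese remainder theorem t ≡ 8 (mod 12). This is exactly t ≡ 8 (mod 12).

Both directions hold.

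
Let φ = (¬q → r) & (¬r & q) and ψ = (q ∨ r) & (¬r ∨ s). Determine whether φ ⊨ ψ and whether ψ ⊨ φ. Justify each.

[⇐] This fails. Under r = T, s = T, q = F, the left side is false but the right side is true.

[⇒] Assume the antecedent. If r is true, the antecedent cannot hold. If r is false, the antecedent forces (r = F, s = F, q = T) or (r = F, s = T, q = T), and (q ∨ r) & (¬r ∨ s) holds there. Either way (q ∨ r) & (¬r ∨ s) holds.

Not equivalent: only (⇒) holds.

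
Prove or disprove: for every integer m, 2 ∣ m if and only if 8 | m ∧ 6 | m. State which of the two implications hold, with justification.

Only the converse holds.

Forward direction. This fails: take m = 2. Certainly 2 ∣ 2, but 8 ∤ 2.

Converse. Suppose 8 ∣ m and 6 ∣ m. Any common multiple of 8 and 6 is a multiple of their lcm; here lcm(8, 6) = 8·6/gcd(8, 6) = 48/2 = 24, so 24 ∣ m. Since 2 ∣ 24, it follows that 2 ∣ m.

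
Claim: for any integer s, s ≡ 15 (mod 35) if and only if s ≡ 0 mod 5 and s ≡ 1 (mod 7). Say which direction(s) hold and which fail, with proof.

Converse. If s ≡ 0 (mod 5) and s ≡ 1 (mod 7), then by the Chinese remainder theorem s ≡ 15 (mod 35). This is exactly s ≡ 15 (mod 35).

Forward direction. Suppose s ≡ 15 (mod 35); write s = 35j + 15. Since 5 ∣ 35, reducing mod 5 gives s ≡ 15 ≡ 0 (mod 5); since 7 ∣ 35, reducing mod 7 gives s ≡ 15 ≡ 1 (mod 7).

Both directions hold; the statement is true.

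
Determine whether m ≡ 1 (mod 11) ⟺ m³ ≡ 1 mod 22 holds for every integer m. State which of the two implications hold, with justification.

(⇒) This fails: take m = 12. Then 12 ≡ 1 (mod 11), but 12³ = 1728 ≡ 12 (mod 22), not 1.

(⇐) Conversely, the residues r modulo 22 with r³ ≡ 1 (mod 22) are exactly {1}, and each is ≡ 1 (mod 11).

The forward direction fails; the converse holds.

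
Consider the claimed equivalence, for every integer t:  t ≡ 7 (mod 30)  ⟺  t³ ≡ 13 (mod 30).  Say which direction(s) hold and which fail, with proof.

(⟹) Suppose t ≡ 7 (mod 30). Write t = 30j + 7. Then (30j + 7)³ = 27000j³ + 18900j² + 4410j + 343 = 30(900j³ + 630j² + 147j + 11) + 13, so t³ ≡ 13 (mod 30).

(⟸) Conversely, suppose t³ ≡ 13 (mod 30). The only residue r in {0, …, 29} with r³ ≡ 13 (mod 30) is r = 7, so t ≡ 7 (mod 30).

Both directions hold.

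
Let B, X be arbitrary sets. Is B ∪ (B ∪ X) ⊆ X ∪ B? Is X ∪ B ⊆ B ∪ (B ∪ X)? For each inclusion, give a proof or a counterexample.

The two sets are equal.

(⟹) Let x ∈ B ∪ (B ∪ X). Then either x ∈ B and x ∉ X; or x ∈ X and x ∉ B; or x ∈ B ∩ X. In each case x ∈ X ∪ B, so B ∪ (B ∪ X) ⊆ X ∪ B.

(⟸) Let x ∈ X ∪ B. Then either x ∈ B and x ∉ X; or x ∈ X and x ∉ B; or x ∈ B ∩ X. In each case x ∈ B ∪ (B ∪ X), so X ∪ B ⊆ B ∪ (B ∪ X).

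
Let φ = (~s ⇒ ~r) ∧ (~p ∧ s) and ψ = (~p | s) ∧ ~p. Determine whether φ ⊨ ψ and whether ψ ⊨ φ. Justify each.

The forward direction holds; the converse fails.

Forward direction. Assume the antecedent. If s is true, the antecedent forces (s = T, p = F, r = F) or (s = T, p = F, r = T), and (~p | s) ∧ ~p holds there. If s is false, the antecedent cannot hold. Either way (~p | s) ∧ ~p holds.

Converse. This fails. Under s = F, p = F, r = F, the left side is false but the right side is true.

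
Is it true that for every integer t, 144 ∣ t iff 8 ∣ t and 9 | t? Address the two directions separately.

(⟹) If 144 ∣ t, write t = 144q. Since 144 = 18·8, t = 8·(18q), so 8 ∣ t; and since 144 = 16·9, t = 9·(16q), so 9 ∣ t.

(⟸) This fails: take t = 72. Both 8 ∣ 72 and 9 ∣ 72, yet 72 is not a multiple of 144 (since 72 = 0·144 + 72), so 144 ∤ 72.

Not equivalent: only (⇒) holds.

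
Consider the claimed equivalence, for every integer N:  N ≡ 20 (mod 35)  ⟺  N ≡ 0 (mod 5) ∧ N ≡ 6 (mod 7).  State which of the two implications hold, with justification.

Forward direction. Suppose N ≡ 20 (mod 35); write N = 35j + 20. Since 5 ∣ 35, reducing mod 5 gives N ≡ 20 ≡ 0 (mod 5); since 7 ∣ 35, reducing mod 7 gives N ≡ 20 ≡ 6 (mod 7).

Converse. If N ≡ 0 (mod 5) and N ≡ 6 (mod 7), then by the Chinese remainder theorem N ≡ 20 (mod 35). This is exactly N ≡ 20 (mod 35).

Both directions hold.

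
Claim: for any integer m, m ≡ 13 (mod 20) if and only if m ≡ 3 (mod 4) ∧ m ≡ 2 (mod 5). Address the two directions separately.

Forward direction. This fails: m = 13 gives 13 ≡ 13 (mod 20) but 13 ≡ 1 (mod 4), so the conjunction on the right does not hold.

Converse. This fails: m = 7 satisfies both congruences on the right (7 ≡ 3 mod 4 and 7 ≡ 2 mod 5) yet 7 ≡ 7 (mod 20), not 13.

Neither implication holds.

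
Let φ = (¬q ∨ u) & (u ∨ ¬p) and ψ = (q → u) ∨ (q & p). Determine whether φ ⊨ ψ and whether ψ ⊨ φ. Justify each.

Only the forward implication holds.

(⟹) Assume the antecedent. If q is true, the antecedent forces (q = T, p = F, u = T) or (q = T, p = T, u = T), and (q → u) ∨ (q & p) holds there. If q is false, (q → u) ∨ (q & p) reduces to true regardless of the other variables. Either way (q → u) ∨ (q & p) holds.

(⟸) This fails. Under q = F, p = T, u = F, the left side is false but the right side is true.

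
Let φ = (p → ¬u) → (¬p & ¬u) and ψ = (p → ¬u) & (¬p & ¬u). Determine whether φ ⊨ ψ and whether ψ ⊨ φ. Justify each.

Only the converse holds.

(←) Assume the antecedent. If p is true, the antecedent cannot hold. If p is false, the antecedent forces (p = F, u = F), and (p → ¬u) → (¬p & ¬u) holds there. Either way (p → ¬u) → (¬p & ¬u) holds.

(→) This fails. Under p = T, u = T, the left side is true but the right side is false.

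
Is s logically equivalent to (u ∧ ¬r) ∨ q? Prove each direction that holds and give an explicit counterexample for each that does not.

(⇒) fails and (⇐) fails.

(⇒) This fails. Under u = F, q = F, s = T, r = F, the left side is true but the right side is false.

(⇐) This fails. Under u = T, q = F, s = F, r = F, the left side is false but the right side is true.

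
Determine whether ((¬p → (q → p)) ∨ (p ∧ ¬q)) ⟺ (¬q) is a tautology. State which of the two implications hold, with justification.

(⇒) fails; (⇐) holds.

(→) This fails. Under q = T, p = T, the left side is true but the right side is false.

(←) Assume the antecedent. If q is true, the antecedent cannot hold. If q is false, (¬p → (q → p)) ∨ (p ∧ ¬q) reduces to true regardless of the other variables. Either way (¬p → (q → p)) ∨ (p ∧ ¬q) holds.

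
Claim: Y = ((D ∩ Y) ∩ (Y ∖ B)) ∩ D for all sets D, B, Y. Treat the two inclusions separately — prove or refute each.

(⊇) Let x ∈ ((D ∩ Y) ∩ (Y ∖ B)) ∩ D. Then x ∈ D ∩ Y and x ∉ B, from which x ∈ Y.

(⊆) This inclusion fails. Take D = ∅, B = ∅, Y = {1}; then 1 ∈ Y but 1 ∉ ((D ∩ Y) ∩ (Y ∖ B)) ∩ D.

The sets are not equal: only the reverse inclusion holds.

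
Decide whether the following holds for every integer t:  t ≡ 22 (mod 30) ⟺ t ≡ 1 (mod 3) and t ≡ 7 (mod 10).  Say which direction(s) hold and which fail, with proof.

(⟹) This fails: t = 22 gives 22 ≡ 22 (mod 30) but 22 ≡ 2 (mod 10), so the conjunction on the right does not hold.

(⟸) This fails: t = 7 satisfies both congruences on the right (7 ≡ 1 mod 3 and 7 ≡ 7 mod 10) yet 7 ≡ 7 (mod 30), not 22.

(⇒) fails and (⇐) fails.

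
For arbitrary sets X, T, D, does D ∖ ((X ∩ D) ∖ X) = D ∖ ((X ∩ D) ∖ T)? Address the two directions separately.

(⊆) This inclusion fails. Take X = {1}, T = ∅, D = {1}; then 1 ∈ D ∖ ((X ∩ D) ∖ X) but 1 ∉ D ∖ ((X ∩ D) ∖ T).

(⊇) Let x ∈ D ∖ ((X ∩ D) ∖ T). Then either x ∈ D and x ∉ X, T; or x ∈ T ∩ D and x ∉ X; or x ∈ X ∩ T ∩ D. In each case x ∈ D ∖ ((X ∩ D) ∖ X), so D ∖ ((X ∩ D) ∖ T) ⊆ D ∖ ((X ∩ D) ∖ X).

(⊆) fails; (⊇) holds.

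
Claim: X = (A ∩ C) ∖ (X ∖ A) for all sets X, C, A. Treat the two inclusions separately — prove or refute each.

(⊆) fails and (⊇) fails.

(⟹) This inclusion fails. Take X = {1}, C = ∅, A = ∅; then 1 ∈ X but 1 ∉ (A ∩ C) ∖ (X ∖ A).

(⟸) This inclusion fails. Take X = ∅, C = {1}, A = {1}; then 1 ∈ (A ∩ C) ∖ (X ∖ A) but 1 ∉ X.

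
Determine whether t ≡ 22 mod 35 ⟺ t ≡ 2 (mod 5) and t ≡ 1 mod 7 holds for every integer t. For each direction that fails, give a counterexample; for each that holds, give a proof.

(⟸) If t ≡ 2 (mod 5) and t ≡ 1 (mod 7), then by the Chinese remainder theorem t ≡ 22 (mod 35). This is exactly t ≡ 22 (mod 35).

(⟹) Suppose t ≡ 22 (mod 35); write t = 35j + 22. Since 5 ∣ 35, reducing mod 5 gives t ≡ 22 ≡ 2 (mod 5); since 7 ∣ 35, reducing mod 7 gives t ≡ 22 ≡ 1 (mod 7).

The biconditional holds.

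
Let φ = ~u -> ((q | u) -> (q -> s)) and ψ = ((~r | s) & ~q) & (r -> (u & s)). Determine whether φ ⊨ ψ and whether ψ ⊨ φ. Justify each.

Forward direction. This fails. Under u = F, s = F, r = T, q = F, the left side is true but the right side is false.

Converse. Assume the antecedent. If u is true, ~u -> ((q | u) -> (q -> s)) reduces to true regardless of the other variables. If u is false, the antecedent forces (u = F, s = F, r = F, q = F) or (u = F, s = T, r = F, q = F), and ~u -> ((q | u) -> (q -> s)) holds there. Either way ~u -> ((q | u) -> (q -> s)) holds.

The forward direction fails; the converse holds.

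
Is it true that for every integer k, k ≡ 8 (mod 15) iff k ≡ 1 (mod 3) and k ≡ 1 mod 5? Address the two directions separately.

(⇒) fails and (⇐) fails.

(⟹) This fails: k = 8 gives 8 ≡ 8 (mod 15) but 8 ≡ 2 (mod 3), so the conjunction on the right does not hold.

(⟸) This fails: k = 1 satisfies both congruences on the right (1 ≡ 1 mod 3 and 1 ≡ 1 mod 5) yet 1 ≡ 1 (mod 15), not 8.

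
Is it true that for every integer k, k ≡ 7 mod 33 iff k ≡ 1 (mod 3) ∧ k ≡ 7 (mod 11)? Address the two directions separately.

(⟹) Suppose k ≡ 7 (mod 33); write k = 33j + 7. Since 3 ∣ 33, reducing mod 3 gives k ≡ 7 ≡ 1 (mod 3); since 11 ∣ 33, reducing mod 11 gives k ≡ 7 (mod 11).

(⟸) Conversely, if k ≡ 1 (mod 3) and k ≡ 7 (mod 11), then by the Chinese remainder theorem k ≡ 7 (mod 33). This is exactly k ≡ 7 (mod 33).

Both implications hold.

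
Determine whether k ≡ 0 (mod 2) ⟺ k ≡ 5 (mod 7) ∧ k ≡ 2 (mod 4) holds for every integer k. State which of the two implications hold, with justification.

(⇒) fails; (⇐) holds.

Forward direction. This fails: k = 0 gives 0 ≡ 0 (mod 2) but 0 ≡ 0 (mod 7), so the conjunction on the right does not hold.

Converse. If k ≡ 5 (mod 7) and k ≡ 2 (mod 4), then by the Chinese remainder theorem k ≡ 26 (mod 28). Since 26 ≡ 0 (mod 2) and 2 ∣ 28, we get k ≡ 0 (mod 2).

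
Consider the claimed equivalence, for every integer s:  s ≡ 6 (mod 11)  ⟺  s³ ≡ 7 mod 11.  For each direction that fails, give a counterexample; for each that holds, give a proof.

Equivalent; both directions hold.

(←) Suppose s³ ≡ 7 (mod 11). The only residue r in {0, …, 10} with r³ ≡ 7 (mod 11) is r = 6, so s ≡ 6 (mod 11).

(→) Suppose s ≡ 6 (mod 11). Write s = 11j + 6. Then (11j + 6)³ = 1331j³ + 2178j² + 1188j + 216 = 11(121j³ + 198j² + 108j + 19) + 7, so s³ ≡ 7 (mod 11).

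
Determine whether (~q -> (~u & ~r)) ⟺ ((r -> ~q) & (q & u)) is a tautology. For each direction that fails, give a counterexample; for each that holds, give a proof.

(⟹) This fails. Under r = F, q = F, u = F, the left side is true but the right side is false.

(⟸) Assume the antecedent. If r is true, the antecedent cannot hold. If r is false, the antecedent forces (r = F, q = T, u = T), and ~q -> (~u & ~r) holds there. Either way ~q -> (~u & ~r) holds.

Not equivalent: only (⇐) holds.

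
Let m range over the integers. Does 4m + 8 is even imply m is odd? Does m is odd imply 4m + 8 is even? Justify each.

(→) This fails: take m = 4. Then 4m + 8 = 24, which is even, yet m = 4 is even, not odd.

(←) Suppose m is odd. Since 4 is even, 4m is even for every m, so 4m + 8 has the same parity as 8, which is even. Hence 4m + 8 is even.

The forward direction fails; the converse holds.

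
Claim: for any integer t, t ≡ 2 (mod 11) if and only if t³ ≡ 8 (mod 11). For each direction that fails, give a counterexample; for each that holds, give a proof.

Both directions hold.

Forward direction. Suppose t ≡ 2 (mod 11). Write t = 11j + 2. Then (11j + 2)³ = 1331j³ + 726j² + 132j + 8 = 11(121j³ + 66j² + 12j) + 8, so t³ ≡ 8 (mod 11).

Converse. Suppose t³ ≡ 8 (mod 11). The only residue r in {0, …, 10} with r³ ≡ 8 (mod 11) is r = 2, so t ≡ 2 (mod 11).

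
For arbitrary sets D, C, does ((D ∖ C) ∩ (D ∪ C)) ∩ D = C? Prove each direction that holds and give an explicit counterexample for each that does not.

(⊆) fails and (⊇) fails.

(⟹) This inclusion fails. Take D = {1}, C = ∅; then 1 ∈ ((D ∖ C) ∩ (D ∪ C)) ∩ D but 1 ∉ C.

(⟸) This inclusion fails. Take D = ∅, C = {1}; then 1 ∈ C but 1 ∉ ((D ∖ C) ∩ (D ∪ C)) ∩ D.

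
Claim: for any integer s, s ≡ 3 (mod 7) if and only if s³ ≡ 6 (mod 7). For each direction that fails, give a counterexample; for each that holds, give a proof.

Only the forward direction holds.

[⇒] Suppose s ≡ 3 (mod 7). Write s = 7j + 3. Then (7j + 3)³ = 343j³ + 441j² + 189j + 27 = 7(49j³ + 63j² + 27j + 3) + 6, so s³ ≡ 6 (mod 7).

[⇐] This fails: take s = 5. Then 5³ = 125 ≡ 6 (mod 7), yet 5 ≡ 5 (mod 7), not 3.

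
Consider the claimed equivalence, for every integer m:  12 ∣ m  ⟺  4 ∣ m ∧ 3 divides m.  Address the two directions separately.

Equivalent; both directions hold.

[⇒] If 12 ∣ m, write m = 12q. Since 12 = 3·4, m = 4·(3q), so 4 ∣ m; and since 12 = 4·3, m = 3·(4q), so 3 ∣ m.

[⇐] Suppose 4 ∣ m and 3 ∣ m. Any common multiple of 4 and 3 is a multiple of their lcm; here gcd(4, 3) = 1, so lcm(4, 3) = 4·3 = 12, so 12 ∣ m.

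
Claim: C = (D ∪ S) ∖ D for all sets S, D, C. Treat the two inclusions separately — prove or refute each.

(⊆) This inclusion fails. Take S = ∅, D = ∅, C = {1}; then 1 ∈ C but 1 ∉ (D ∪ S) ∖ D.

(⊇) This inclusion fails. Take S = {1}, D = ∅, C = ∅; then 1 ∈ (D ∪ S) ∖ D but 1 ∉ C.

Both inclusions fail.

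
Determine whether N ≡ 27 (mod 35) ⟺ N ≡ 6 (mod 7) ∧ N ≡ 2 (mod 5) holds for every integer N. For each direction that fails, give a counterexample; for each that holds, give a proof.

(⇐) If N ≡ 6 (mod 7) and N ≡ 2 (mod 5), then by the Chinese remainder theorem N ≡ 27 (mod 35). This is exactly N ≡ 27 (mod 35).

(⇒) Suppose N ≡ 27 (mod 35); write N = 35j + 27. Since 7 ∣ 35, reducing mod 7 gives N ≡ 27 ≡ 6 (mod 7); since 5 ∣ 35, reducing mod 5 gives N ≡ 27 ≡ 2 (mod 5).

Equivalent; both directions hold.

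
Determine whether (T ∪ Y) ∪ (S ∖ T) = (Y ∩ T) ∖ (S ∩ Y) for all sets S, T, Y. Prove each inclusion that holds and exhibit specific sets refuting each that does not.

(⊇) Let x ∈ (Y ∩ T) ∖ (S ∩ Y). Then x ∈ T ∩ Y and x ∉ S, from which x ∈ (T ∪ Y) ∪ (S ∖ T).

(⊆) This inclusion fails. Take S = {1}, T = ∅, Y = ∅; then 1 ∈ (T ∪ Y) ∪ (S ∖ T) but 1 ∉ (Y ∩ T) ∖ (S ∩ Y).

The sets are not equal: only the reverse inclusion holds.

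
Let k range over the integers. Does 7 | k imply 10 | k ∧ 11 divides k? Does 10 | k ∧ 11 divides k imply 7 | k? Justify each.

(⇒) fails and (⇐) fails.

(→) This fails: take k = 7. Certainly 7 ∣ 7, but 10 ∤ 7.

(←) This fails: take k = 110. Both 10 ∣ 110 and 11 ∣ 110, yet 110 is not a multiple of 7 (since 110 = 15·7 + 5), so 7 ∤ 110.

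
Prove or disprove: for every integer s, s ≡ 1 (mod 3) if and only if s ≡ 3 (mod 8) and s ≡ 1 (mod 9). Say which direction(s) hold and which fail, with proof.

(⟹) This fails: s = 1 gives 1 ≡ 1 (mod 3) but 1 ≡ 1 (mod 8), so the conjunction on the right does not hold.

(⟸) Conversely, if s ≡ 3 (mod 8) and s ≡ 1 (mod 9), then by the Chinese remainder theorem s ≡ 19 (mod 72). Since 19 ≡ 1 (mod 3) and 3 ∣ 72, we get s ≡ 1 (mod 3).

Only the reverse direction holds.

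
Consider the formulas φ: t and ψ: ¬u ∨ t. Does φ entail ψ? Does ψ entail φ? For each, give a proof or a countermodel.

(←) This fails. Under u = F, t = F, the left side is false but the right side is true.

(→) Assume the antecedent. If u is true, the antecedent forces (u = T, t = T), and ¬u ∨ t holds there. If u is false, ¬u ∨ t reduces to true regardless of the other variables. Either way ¬u ∨ t holds.

The forward direction holds; the converse fails.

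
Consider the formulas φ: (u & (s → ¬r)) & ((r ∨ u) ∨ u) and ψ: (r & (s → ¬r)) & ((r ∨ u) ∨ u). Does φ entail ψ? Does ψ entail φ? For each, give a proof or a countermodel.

Both directions fail.

Forward direction. This fails. Under u = T, s = F, r = F, the left side is true but the right side is false.

Converse. This fails. Under u = F, s = F, r = T, the left side is false but the right side is true.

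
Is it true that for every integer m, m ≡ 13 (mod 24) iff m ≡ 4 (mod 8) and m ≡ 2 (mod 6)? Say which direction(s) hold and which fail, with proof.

Both directions fail.

(⟹) This fails: m = 13 gives 13 ≡ 13 (mod 24) but 13 ≡ 5 (mod 8), so the conjunction on the right does not hold.

(⟸) This fails: m = 20 satisfies both congruences on the right (20 ≡ 4 mod 8 and 20 ≡ 2 mod 6) yet 20 ≡ 20 (mod 24), not 13.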